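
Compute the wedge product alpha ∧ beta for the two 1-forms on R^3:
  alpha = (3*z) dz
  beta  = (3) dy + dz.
alpha ∧ beta = (-9*z) dy ∧ dz

Distribute the wedge, using dx_i ∧ dx_j = -dx_j ∧ dx_i and dx_i ∧ dx_i = 0. For each pair (i, j) with i < j, the coefficient of dx_i ∧ dx_j in alpha ∧ beta is (alpha_i * beta_j - alpha_j * beta_i). Collecting: alpha ∧ beta = (-9*z) dy ∧ dz.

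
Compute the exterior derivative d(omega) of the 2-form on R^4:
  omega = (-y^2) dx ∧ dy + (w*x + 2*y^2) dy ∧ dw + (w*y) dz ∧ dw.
d(omega) = (w) dx ∧ dy ∧ dw + (w) dy ∧ dz ∧ dw

For a 2-form omega = sum_{i<j} g_{ij} dx_i ∧ dx_j, the exterior derivative is
  d(omega) = sum_{i<j} d(g_{ij}) ∧ dx_i ∧ dx_j = sum_{i<j, k} (∂g_{ij}/∂x_k) dx_k ∧ dx_i ∧ dx_j.
Expand each term, using dx_k ∧ dx_i ∧ dx_j = sgn(permutation) dx_{(a)} ∧ dx_{(b)} ∧ dx_{(c)} with (a < b < c) sorted:
  d(w*x + 2*y^2) includes (∂/∂x)(w*x + 2*y^2) dx = (w) dx, which multiplied by dy ∧ dw gives (w) dx ∧ dy ∧ dw
  d(w*y) includes (∂/∂y)(w*y) dy = (w) dy, which multiplied by dz ∧ dw gives (w) dy ∧ dz ∧ dw
Collecting like 3-forms: d(omega) = (w) dx ∧ dy ∧ dw + (w) dy ∧ dz ∧ dw.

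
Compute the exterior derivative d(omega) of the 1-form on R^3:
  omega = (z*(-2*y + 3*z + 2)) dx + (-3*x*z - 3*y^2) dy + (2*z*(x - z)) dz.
d(omega) = (-z) dx ∧ dy + (2*y - 4*z - 2) dx ∧ dz + (3*x) dy ∧ dz

For a 1-form omega = sum_i f_i dx_i, the exterior derivative is
  d(omega) = sum_{i < j} (∂f_j/∂x_i - ∂f_i/∂x_j) dx_i ∧ dx_j.
  coefficient of dx ∧ dy: ∂f_2/∂x - ∂f_1/∂y = ∂(-3*x*z - 3*y^2)/∂x - ∂(z*(-2*y + 3*z + 2))/∂y = -z
  coefficient of dx ∧ dz: ∂f_3/∂x - ∂f_1/∂z = ∂(2*z*(x - z))/∂x - ∂(z*(-2*y + 3*z + 2))/∂z = 2*y - 4*z - 2
  coefficient of dy ∧ dz: ∂f_3/∂y - ∂f_2/∂z = ∂(2*z*(x - z))/∂y - ∂(-3*x*z - 3*y^2)/∂z = 3*x
Assembling: d(omega) = (-z) dx ∧ dy + (2*y - 4*z - 2) dx ∧ dz + (3*x) dy ∧ dz.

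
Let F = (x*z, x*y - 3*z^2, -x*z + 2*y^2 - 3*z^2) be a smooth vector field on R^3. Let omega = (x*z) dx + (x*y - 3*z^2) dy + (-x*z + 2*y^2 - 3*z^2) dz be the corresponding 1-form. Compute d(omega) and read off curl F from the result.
d(omega) = (4*y + 6*z) dy ∧ dz + (x + z) dz ∧ dx + (y) dx ∧ dy; curl F = (4*y + 6*z, x + z, y)

d omega = sum_{i<j} (∂f_j/∂x_i - ∂f_i/∂x_j) dx_i ∧ dx_j. Under the identification (dy ∧ dz, dz ∧ dx, dx ∧ dy) ↔ (e_x, e_y, e_z), the coefficients are exactly the components of curl F. Compute:
  ∂R/∂y - ∂Q/∂z = (4*y) - (-6*z) = 4*y + 6*z
  ∂P/∂z - ∂R/∂x = (x) - (-z) = x + z
  ∂Q/∂x - ∂P/∂y = (y) - (0) = y.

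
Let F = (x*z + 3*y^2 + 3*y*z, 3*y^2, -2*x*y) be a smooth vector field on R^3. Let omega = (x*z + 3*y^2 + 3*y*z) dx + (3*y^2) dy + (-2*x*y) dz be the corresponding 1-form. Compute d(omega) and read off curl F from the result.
d(omega) = (-2*x) dy ∧ dz + (x + 5*y) dz ∧ dx + (-6*y - 3*z) dx ∧ dy; curl F = (-2*x, x + 5*y, -6*y - 3*z)

d omega = sum_{i<j} (∂f_j/∂x_i - ∂f_i/∂x_j) dx_i ∧ dx_j. Under the identification (dy ∧ dz, dz ∧ dx, dx ∧ dy) ↔ (e_x, e_y, e_z), the coefficients are exactly the components of curl F. Compute:
  ∂R/∂y - ∂Q/∂z = (-2*x) - (0) = -2*x
  ∂P/∂z - ∂R/∂x = (x + 3*y) - (-2*y) = x + 5*y
  ∂Q/∂x - ∂P/∂y = (0) - (6*y + 3*z) = -6*y - 3*z.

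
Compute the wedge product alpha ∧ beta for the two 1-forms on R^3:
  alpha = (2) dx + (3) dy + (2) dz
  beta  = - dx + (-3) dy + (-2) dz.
alpha ∧ beta = (-3) dx ∧ dy + (-2) dx ∧ dz

Distribute the wedge, using dx_i ∧ dx_j = -dx_j ∧ dx_i and dx_i ∧ dx_i = 0. For each pair (i, j) with i < j, the coefficient of dx_i ∧ dx_j in alpha ∧ beta is (alpha_i * beta_j - alpha_j * beta_i). Collecting: alpha ∧ beta = (-3) dx ∧ dy + (-2) dx ∧ dz.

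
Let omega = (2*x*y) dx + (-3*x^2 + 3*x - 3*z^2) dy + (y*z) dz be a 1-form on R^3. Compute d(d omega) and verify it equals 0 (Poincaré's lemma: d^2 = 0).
d(d omega) = 0

Step 1: d omega = sum_{i<j} (∂f_j/∂x_i - ∂f_i/∂x_j) dx_i ∧ dx_j:
  coeff of dx ∧ dy: 3 - 8*x
  coeff of dx ∧ dz: 0
  coeff of dy ∧ dz: 7*z
Step 2: Apply d again to each 2-form coefficient. The only possible 3-form in R^3 is dx ∧ dy ∧ dz, with coefficient
  ∂(coeff of dy∧dz)/∂x - ∂(coeff of dx∧dz)/∂y + ∂(coeff of dx∧dy)/∂z
  = ∂/∂x (7*z) - ∂/∂y (0) + ∂/∂z (3 - 8*x).
Each of these terms simplifies to sums of mixed partials that cancel in pairs. The result is 0 (by equality of mixed partials for smooth functions — Schwarz / Clairaut).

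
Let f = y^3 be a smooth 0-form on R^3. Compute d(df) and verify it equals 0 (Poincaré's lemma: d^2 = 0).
d(df) = 0

Step 1: df = sum_i (∂f/∂x_i) dx_i = (0) dx + (3*y^2) dy + (0) dz.
Step 2: Apply d again. Using the 1-form formula, the coefficient of dx ∧ dy in d(df) is ∂^2 f/∂x ∂y - ∂^2 f/∂y ∂x = (0) - (0) = 0 (equality of mixed partials for smooth f).
Similarly for dx ∧ dz and dy ∧ dz — all coefficients vanish. So d(df) = 0.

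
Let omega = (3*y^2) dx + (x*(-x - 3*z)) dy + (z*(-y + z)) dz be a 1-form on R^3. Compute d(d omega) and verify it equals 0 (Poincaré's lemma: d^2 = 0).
d(d omega) = 0

Step 1: d omega = sum_{i<j} (∂f_j/∂x_i - ∂f_i/∂x_j) dx_i ∧ dx_j:
  coeff of dx ∧ dy: -2*x - 6*y - 3*z
  coeff of dx ∧ dz: 0
  coeff of dy ∧ dz: 3*x - z
Step 2: Apply d again to each 2-form coefficient. The only possible 3-form in R^3 is dx ∧ dy ∧ dz, with coefficient
  ∂(coeff of dy∧dz)/∂x - ∂(coeff of dx∧dz)/∂y + ∂(coeff of dx∧dy)/∂z
  = ∂/∂x (3*x - z) - ∂/∂y (0) + ∂/∂z (-2*x - 6*y - 3*z).
Each of these terms simplifies to sums of mixed partials that cancel in pairs. The result is 0 (by equality of mixed partials for smooth functions — Schwarz / Clairaut).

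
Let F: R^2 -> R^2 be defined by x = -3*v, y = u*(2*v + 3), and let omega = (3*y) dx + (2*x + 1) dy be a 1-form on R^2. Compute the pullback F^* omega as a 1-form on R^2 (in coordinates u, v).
F^* omega = (-12*v^2 - 16*v + 3) du + (5*u*(-6*v - 5)) dv

Using F^*(f dg) = (f ∘ F) d(g ∘ F), substitute each coordinate x_i by F_i(u, v) in f_i, and replace dx_i by d F_i = (∂F_i/∂u) du + (∂F_i/∂v) dv.
  For the x component: f_1(F) = 3*u*(2*v + 3); d F_1 = (0) du + (-3) dv
  For the y component: f_2(F) = 1 - 6*v; d F_2 = (2*v + 3) du + (2*u) dv
Combining and collecting du, dv coefficients:
  coeff of du: -12*v^2 - 16*v + 3
  coeff of dv: 5*u*(-6*v - 5)
F^* omega = (-12*v^2 - 16*v + 3) du + (5*u*(-6*v - 5)) dv.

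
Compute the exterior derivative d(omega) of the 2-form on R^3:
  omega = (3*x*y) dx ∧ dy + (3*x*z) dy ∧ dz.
d(omega) = (3*z) dx ∧ dy ∧ dz

For a 2-form omega = sum_{i<j} g_{ij} dx_i ∧ dx_j, the exterior derivative is
  d(omega) = sum_{i<j} d(g_{ij}) ∧ dx_i ∧ dx_j = sum_{i<j, k} (∂g_{ij}/∂x_k) dx_k ∧ dx_i ∧ dx_j.
Expand each term, using dx_k ∧ dx_i ∧ dx_j = sgn(permutation) dx_{(a)} ∧ dx_{(b)} ∧ dx_{(c)} with (a < b < c) sorted:
  d(3*x*z) includes (∂/∂x)(3*x*z) dx = (3*z) dx, which multiplied by dy ∧ dz gives (3*z) dx ∧ dy ∧ dz
Collecting like 3-forms: d(omega) = (3*z) dx ∧ dy ∧ dz.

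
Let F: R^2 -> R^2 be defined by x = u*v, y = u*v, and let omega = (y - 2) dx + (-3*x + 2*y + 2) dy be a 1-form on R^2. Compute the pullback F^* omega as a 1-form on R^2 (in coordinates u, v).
F^* omega = 0

Using F^*(f dg) = (f ∘ F) d(g ∘ F), substitute each coordinate x_i by F_i(u, v) in f_i, and replace dx_i by d F_i = (∂F_i/∂u) du + (∂F_i/∂v) dv.
  For the x component: f_1(F) = u*v - 2; d F_1 = (v) du + (u) dv
  For the y component: f_2(F) = -u*v + 2; d F_2 = (v) du + (u) dv
Combining and collecting du, dv coefficients:
  coeff of du: 0
  coeff of dv: 0
F^* omega = 0.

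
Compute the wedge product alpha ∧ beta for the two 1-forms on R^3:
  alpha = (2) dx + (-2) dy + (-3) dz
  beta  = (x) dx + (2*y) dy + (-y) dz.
alpha ∧ beta = (2*x + 4*y) dx ∧ dy + (3*x - 2*y) dx ∧ dz + (8*y) dy ∧ dz

Distribute the wedge, using dx_i ∧ dx_j = -dx_j ∧ dx_i and dx_i ∧ dx_i = 0. For each pair (i, j) with i < j, the coefficient of dx_i ∧ dx_j in alpha ∧ beta is (alpha_i * beta_j - alpha_j * beta_i). Collecting: alpha ∧ beta = (2*x + 4*y) dx ∧ dy + (3*x - 2*y) dx ∧ dz + (8*y) dy ∧ dz.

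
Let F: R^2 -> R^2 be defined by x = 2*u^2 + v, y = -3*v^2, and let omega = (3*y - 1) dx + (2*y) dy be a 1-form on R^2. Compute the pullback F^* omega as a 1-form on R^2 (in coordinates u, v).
F^* omega = (4*u*(-9*v^2 - 1)) du + (36*v^3 - 9*v^2 - 1) dv

Using F^*(f dg) = (f ∘ F) d(g ∘ F), substitute each coordinate x_i by F_i(u, v) in f_i, and replace dx_i by d F_i = (∂F_i/∂u) du + (∂F_i/∂v) dv.
  For the x component: f_1(F) = -9*v^2 - 1; d F_1 = (4*u) du + (1) dv
  For the y component: f_2(F) = -6*v^2; d F_2 = (0) du + (-6*v) dv
Combining and collecting du, dv coefficients:
  coeff of du: 4*u*(-9*v^2 - 1)
  coeff of dv: 36*v^3 - 9*v^2 - 1
F^* omega = (4*u*(-9*v^2 - 1)) du + (36*v^3 - 9*v^2 - 1) dv.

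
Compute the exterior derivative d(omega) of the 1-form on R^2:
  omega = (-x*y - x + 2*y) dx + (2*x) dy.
d(omega) = (x) dx ∧ dy

For a 1-form omega = sum_i f_i dx_i, the exterior derivative is
  d(omega) = sum_{i < j} (∂f_j/∂x_i - ∂f_i/∂x_j) dx_i ∧ dx_j.
  coefficient of dx ∧ dy: ∂f_2/∂x - ∂f_1/∂y = ∂(2*x)/∂x - ∂(-x*y - x + 2*y)/∂y = x
Assembling: d(omega) = (x) dx ∧ dy.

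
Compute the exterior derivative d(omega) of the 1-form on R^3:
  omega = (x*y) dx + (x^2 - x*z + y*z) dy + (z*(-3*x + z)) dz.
d(omega) = (x - z) dx ∧ dy + (-3*z) dx ∧ dz + (x - y) dy ∧ dz

For a 1-form omega = sum_i f_i dx_i, the exterior derivative is
  d(omega) = sum_{i < j} (∂f_j/∂x_i - ∂f_i/∂x_j) dx_i ∧ dx_j.
  coefficient of dx ∧ dy: ∂f_2/∂x - ∂f_1/∂y = ∂(x^2 - x*z + y*z)/∂x - ∂(x*y)/∂y = x - z
  coefficient of dx ∧ dz: ∂f_3/∂x - ∂f_1/∂z = ∂(z*(-3*x + z))/∂x - ∂(x*y)/∂z = -3*z
  coefficient of dy ∧ dz: ∂f_3/∂y - ∂f_2/∂z = ∂(z*(-3*x + z))/∂y - ∂(x^2 - x*z + y*z)/∂z = x - y
Assembling: d(omega) = (x - z) dx ∧ dy + (-3*z) dx ∧ dz + (x - y) dy ∧ dz.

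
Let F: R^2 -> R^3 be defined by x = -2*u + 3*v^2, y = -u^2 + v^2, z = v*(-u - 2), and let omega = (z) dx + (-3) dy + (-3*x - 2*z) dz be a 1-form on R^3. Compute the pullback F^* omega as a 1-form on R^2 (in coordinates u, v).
F^* omega = (-2*u*v^2 - 4*u*v + 6*u + 9*v^3 - 4*v^2 + 4*v) du + (-2*u^2*v - 6*u^2 + 3*u*v^2 - 8*u*v - 12*u + 6*v^2 - 14*v) dv

Using F^*(f dg) = (f ∘ F) d(g ∘ F), substitute each coordinate x_i by F_i(u, v) in f_i, and replace dx_i by d F_i = (∂F_i/∂u) du + (∂F_i/∂v) dv.
  For the x component: f_1(F) = v*(-u - 2); d F_1 = (-2) du + (6*v) dv
  For the y component: f_2(F) = -3; d F_2 = (-2*u) du + (2*v) dv
  For the z component: f_3(F) = 2*u*v + 6*u - 9*v^2 + 4*v; d F_3 = (-v) du + (-u - 2) dv
Combining and collecting du, dv coefficients:
  coeff of du: -2*u*v^2 - 4*u*v + 6*u + 9*v^3 - 4*v^2 + 4*v
  coeff of dv: -2*u^2*v - 6*u^2 + 3*u*v^2 - 8*u*v - 12*u + 6*v^2 - 14*v
F^* omega = (-2*u*v^2 - 4*u*v + 6*u + 9*v^3 - 4*v^2 + 4*v) du + (-2*u^2*v - 6*u^2 + 3*u*v^2 - 8*u*v - 12*u + 6*v^2 - 14*v) dv.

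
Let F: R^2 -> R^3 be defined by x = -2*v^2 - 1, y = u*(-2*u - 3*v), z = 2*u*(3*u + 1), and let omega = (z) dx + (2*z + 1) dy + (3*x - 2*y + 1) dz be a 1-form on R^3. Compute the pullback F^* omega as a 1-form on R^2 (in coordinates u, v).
F^* omega = (36*u^2*v - 8*u^2 - 72*u*v^2 - 28*u - 12*v^2 - 3*v - 4) du + (u*(-36*u^2 - 24*u*v - 12*u - 8*v - 3)) dv

Using F^*(f dg) = (f ∘ F) d(g ∘ F), substitute each coordinate x_i by F_i(u, v) in f_i, and replace dx_i by d F_i = (∂F_i/∂u) du + (∂F_i/∂v) dv.
  For the x component: f_1(F) = 2*u*(3*u + 1); d F_1 = (0) du + (-4*v) dv
  For the y component: f_2(F) = 12*u^2 + 4*u + 1; d F_2 = (-4*u - 3*v) du + (-3*u) dv
  For the z component: f_3(F) = 4*u^2 + 6*u*v - 6*v^2 - 2; d F_3 = (12*u + 2) du + (0) dv
Combining and collecting du, dv coefficients:
  coeff of du: 36*u^2*v - 8*u^2 - 72*u*v^2 - 28*u - 12*v^2 - 3*v - 4
  coeff of dv: u*(-36*u^2 - 24*u*v - 12*u - 8*v - 3)
F^* omega = (36*u^2*v - 8*u^2 - 72*u*v^2 - 28*u - 12*v^2 - 3*v - 4) du + (u*(-36*u^2 - 24*u*v - 12*u - 8*v - 3)) dv.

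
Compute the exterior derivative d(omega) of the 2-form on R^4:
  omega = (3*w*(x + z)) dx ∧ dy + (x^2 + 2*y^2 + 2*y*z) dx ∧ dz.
d(omega) = (3*w - 4*y - 2*z) dx ∧ dy ∧ dz + (3*x + 3*z) dx ∧ dy ∧ dw

For a 2-form omega = sum_{i<j} g_{ij} dx_i ∧ dx_j, the exterior derivative is
  d(omega) = sum_{i<j} d(g_{ij}) ∧ dx_i ∧ dx_j = sum_{i<j, k} (∂g_{ij}/∂x_k) dx_k ∧ dx_i ∧ dx_j.
Expand each term, using dx_k ∧ dx_i ∧ dx_j = sgn(permutation) dx_{(a)} ∧ dx_{(b)} ∧ dx_{(c)} with (a < b < c) sorted:
  d(3*w*(x + z)) includes (∂/∂z)(3*w*(x + z)) dz = (3*w) dz, which multiplied by dx ∧ dy gives (3*w) dx ∧ dy ∧ dz
  d(3*w*(x + z)) includes (∂/∂w)(3*w*(x + z)) dw = (3*x + 3*z) dw, which multiplied by dx ∧ dy gives (3*x + 3*z) dx ∧ dy ∧ dw
  d(x^2 + 2*y^2 + 2*y*z) includes (∂/∂y)(x^2 + 2*y^2 + 2*y*z) dy = (4*y + 2*z) dy, which multiplied by dx ∧ dz gives (-4*y - 2*z) dx ∧ dy ∧ dz
Collecting like 3-forms: d(omega) = (3*w - 4*y - 2*z) dx ∧ dy ∧ dz + (3*x + 3*z) dx ∧ dy ∧ dw.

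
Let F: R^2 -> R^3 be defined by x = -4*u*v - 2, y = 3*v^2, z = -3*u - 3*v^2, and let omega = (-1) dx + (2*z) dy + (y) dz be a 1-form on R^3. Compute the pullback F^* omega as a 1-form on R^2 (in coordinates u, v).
F^* omega = (v*(4 - 9*v)) du + (-36*u*v + 4*u - 54*v^3) dv

Using F^*(f dg) = (f ∘ F) d(g ∘ F), substitute each coordinate x_i by F_i(u, v) in f_i, and replace dx_i by d F_i = (∂F_i/∂u) du + (∂F_i/∂v) dv.
  For the x component: f_1(F) = -1; d F_1 = (-4*v) du + (-4*u) dv
  For the y component: f_2(F) = -6*u - 6*v^2; d F_2 = (0) du + (6*v) dv
  For the z component: f_3(F) = 3*v^2; d F_3 = (-3) du + (-6*v) dv
Combining and collecting du, dv coefficients:
  coeff of du: v*(4 - 9*v)
  coeff of dv: -36*u*v + 4*u - 54*v^3
F^* omega = (v*(4 - 9*v)) du + (-36*u*v + 4*u - 54*v^3) dv.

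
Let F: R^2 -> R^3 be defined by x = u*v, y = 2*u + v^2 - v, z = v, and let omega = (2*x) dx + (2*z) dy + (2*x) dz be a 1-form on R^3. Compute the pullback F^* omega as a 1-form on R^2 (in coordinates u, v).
F^* omega = (2*v*(u*v + 2)) du + (2*v*(u^2 + u + 2*v - 1)) dv

Using F^*(f dg) = (f ∘ F) d(g ∘ F), substitute each coordinate x_i by F_i(u, v) in f_i, and replace dx_i by d F_i = (∂F_i/∂u) du + (∂F_i/∂v) dv.
  For the x component: f_1(F) = 2*u*v; d F_1 = (v) du + (u) dv
  For the y component: f_2(F) = 2*v; d F_2 = (2) du + (2*v - 1) dv
  For the z component: f_3(F) = 2*u*v; d F_3 = (0) du + (1) dv
Combining and collecting du, dv coefficients:
  coeff of du: 2*v*(u*v + 2)
  coeff of dv: 2*v*(u^2 + u + 2*v - 1)
F^* omega = (2*v*(u*v + 2)) du + (2*v*(u^2 + u + 2*v - 1)) dv.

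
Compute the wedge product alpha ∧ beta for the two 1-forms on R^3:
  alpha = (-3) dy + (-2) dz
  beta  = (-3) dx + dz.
alpha ∧ beta = (-9) dx ∧ dy + (-3) dy ∧ dz + (-6) dx ∧ dz

Distribute the wedge, using dx_i ∧ dx_j = -dx_j ∧ dx_i and dx_i ∧ dx_i = 0. For each pair (i, j) with i < j, the coefficient of dx_i ∧ dx_j in alpha ∧ beta is (alpha_i * beta_j - alpha_j * beta_i). Collecting: alpha ∧ beta = (-9) dx ∧ dy + (-3) dy ∧ dz + (-6) dx ∧ dz.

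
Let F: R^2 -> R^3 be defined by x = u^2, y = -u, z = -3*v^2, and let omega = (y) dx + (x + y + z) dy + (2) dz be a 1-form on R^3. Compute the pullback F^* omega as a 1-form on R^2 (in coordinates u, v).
F^* omega = (-3*u^2 + u + 3*v^2) du + (-12*v) dv

Using F^*(f dg) = (f ∘ F) d(g ∘ F), substitute each coordinate x_i by F_i(u, v) in f_i, and replace dx_i by d F_i = (∂F_i/∂u) du + (∂F_i/∂v) dv.
  For the x component: f_1(F) = -u; d F_1 = (2*u) du + (0) dv
  For the y component: f_2(F) = u^2 - u - 3*v^2; d F_2 = (-1) du + (0) dv
  For the z component: f_3(F) = 2; d F_3 = (0) du + (-6*v) dv
Combining and collecting du, dv coefficients:
  coeff of du: -3*u^2 + u + 3*v^2
  coeff of dv: -12*v
F^* omega = (-3*u^2 + u + 3*v^2) du + (-12*v) dv.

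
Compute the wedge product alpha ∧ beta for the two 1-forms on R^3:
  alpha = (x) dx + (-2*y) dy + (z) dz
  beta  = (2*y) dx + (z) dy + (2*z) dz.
alpha ∧ beta = (x*z + 4*y^2) dx ∧ dy + (2*z*(x - y)) dx ∧ dz + (-z*(4*y + z)) dy ∧ dz

Distribute the wedge, using dx_i ∧ dx_j = -dx_j ∧ dx_i and dx_i ∧ dx_i = 0. For each pair (i, j) with i < j, the coefficient of dx_i ∧ dx_j in alpha ∧ beta is (alpha_i * beta_j - alpha_j * beta_i). Collecting: alpha ∧ beta = (x*z + 4*y^2) dx ∧ dy + (2*z*(x - y)) dx ∧ dz + (-z*(4*y + z)) dy ∧ dz.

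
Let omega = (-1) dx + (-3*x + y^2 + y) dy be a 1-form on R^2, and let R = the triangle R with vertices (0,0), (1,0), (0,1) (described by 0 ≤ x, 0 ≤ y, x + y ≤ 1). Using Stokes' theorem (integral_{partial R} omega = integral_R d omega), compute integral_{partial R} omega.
integral_(partial R) omega = -3/2

Stokes: integral_partial_R omega = integral_R d omega with d omega = (∂Q/∂x - ∂P/∂y) dx ∧ dy.
  ∂Q/∂x = -3
  ∂P/∂y = 0
  integrand = ∂Q/∂x - ∂P/∂y = -3.
Integrating over R: integral_0^1 integral_0^{1-x} (-3) dy dx = -3/2.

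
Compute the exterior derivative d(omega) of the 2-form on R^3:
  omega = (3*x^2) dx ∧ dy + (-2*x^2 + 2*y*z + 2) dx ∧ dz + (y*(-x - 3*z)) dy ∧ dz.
d(omega) = (-y - 2*z) dx ∧ dy ∧ dz

For a 2-form omega = sum_{i<j} g_{ij} dx_i ∧ dx_j, the exterior derivative is
  d(omega) = sum_{i<j} d(g_{ij}) ∧ dx_i ∧ dx_j = sum_{i<j, k} (∂g_{ij}/∂x_k) dx_k ∧ dx_i ∧ dx_j.
Expand each term, using dx_k ∧ dx_i ∧ dx_j = sgn(permutation) dx_{(a)} ∧ dx_{(b)} ∧ dx_{(c)} with (a < b < c) sorted:
  d(-2*x^2 + 2*y*z + 2) includes (∂/∂y)(-2*x^2 + 2*y*z + 2) dy = (2*z) dy, which multiplied by dx ∧ dz gives (-2*z) dx ∧ dy ∧ dz
  d(y*(-x - 3*z)) includes (∂/∂x)(y*(-x - 3*z)) dx = (-y) dx, which multiplied by dy ∧ dz gives (-y) dx ∧ dy ∧ dz
Collecting like 3-forms: d(omega) = (-y - 2*z) dx ∧ dy ∧ dz.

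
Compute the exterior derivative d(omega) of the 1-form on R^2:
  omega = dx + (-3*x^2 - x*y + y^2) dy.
d(omega) = (-6*x - y) dx ∧ dy

For a 1-form omega = sum_i f_i dx_i, the exterior derivative is
  d(omega) = sum_{i < j} (∂f_j/∂x_i - ∂f_i/∂x_j) dx_i ∧ dx_j.
  coefficient of dx ∧ dy: ∂f_2/∂x - ∂f_1/∂y = ∂(-3*x^2 - x*y + y^2)/∂x - ∂(1)/∂y = -6*x - y
Assembling: d(omega) = (-6*x - y) dx ∧ dy.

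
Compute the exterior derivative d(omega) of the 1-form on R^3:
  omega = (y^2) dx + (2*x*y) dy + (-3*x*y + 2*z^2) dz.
d(omega) = (-3*y) dx ∧ dz + (-3*x) dy ∧ dz

For a 1-form omega = sum_i f_i dx_i, the exterior derivative is
  d(omega) = sum_{i < j} (∂f_j/∂x_i - ∂f_i/∂x_j) dx_i ∧ dx_j.
  coefficient of dx ∧ dz: ∂f_3/∂x - ∂f_1/∂z = ∂(-3*x*y + 2*z^2)/∂x - ∂(y^2)/∂z = -3*y
  coefficient of dy ∧ dz: ∂f_3/∂y - ∂f_2/∂z = ∂(-3*x*y + 2*z^2)/∂y - ∂(2*x*y)/∂z = -3*x
Assembling: d(omega) = (-3*y) dx ∧ dz + (-3*x) dy ∧ dz.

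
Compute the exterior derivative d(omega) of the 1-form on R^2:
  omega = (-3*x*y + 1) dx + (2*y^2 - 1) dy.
d(omega) = (3*x) dx ∧ dy

For a 1-form omega = sum_i f_i dx_i, the exterior derivative is
  d(omega) = sum_{i < j} (∂f_j/∂x_i - ∂f_i/∂x_j) dx_i ∧ dx_j.
  coefficient of dx ∧ dy: ∂f_2/∂x - ∂f_1/∂y = ∂(2*y^2 - 1)/∂x - ∂(-3*x*y + 1)/∂y = 3*x
Assembling: d(omega) = (3*x) dx ∧ dy.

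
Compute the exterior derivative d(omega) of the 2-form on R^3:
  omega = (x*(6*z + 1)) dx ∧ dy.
d(omega) = (6*x) dx ∧ dy ∧ dz

For a 2-form omega = sum_{i<j} g_{ij} dx_i ∧ dx_j, the exterior derivative is
  d(omega) = sum_{i<j} d(g_{ij}) ∧ dx_i ∧ dx_j = sum_{i<j, k} (∂g_{ij}/∂x_k) dx_k ∧ dx_i ∧ dx_j.
Expand each term, using dx_k ∧ dx_i ∧ dx_j = sgn(permutation) dx_{(a)} ∧ dx_{(b)} ∧ dx_{(c)} with (a < b < c) sorted:
  d(x*(6*z + 1)) includes (∂/∂z)(x*(6*z + 1)) dz = (6*x) dz, which multiplied by dx ∧ dy gives (6*x) dx ∧ dy ∧ dz
Collecting like 3-forms: d(omega) = (6*x) dx ∧ dy ∧ dz.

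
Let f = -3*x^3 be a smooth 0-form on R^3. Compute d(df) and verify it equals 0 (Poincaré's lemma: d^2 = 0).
d(df) = 0

Step 1: df = sum_i (∂f/∂x_i) dx_i = (-9*x^2) dx + (0) dy + (0) dz.
Step 2: Apply d again. Using the 1-form formula, the coefficient of dx ∧ dy in d(df) is ∂^2 f/∂x ∂y - ∂^2 f/∂y ∂x = (0) - (0) = 0 (equality of mixed partials for smooth f).
Similarly for dx ∧ dz and dy ∧ dz — all coefficients vanish. So d(df) = 0.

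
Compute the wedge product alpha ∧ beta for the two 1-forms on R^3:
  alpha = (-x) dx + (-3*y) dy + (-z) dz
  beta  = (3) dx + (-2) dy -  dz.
alpha ∧ beta = (2*x + 9*y) dx ∧ dy + (x + 3*z) dx ∧ dz + (3*y - 2*z) dy ∧ dz

Distribute the wedge, using dx_i ∧ dx_j = -dx_j ∧ dx_i and dx_i ∧ dx_i = 0. For each pair (i, j) with i < j, the coefficient of dx_i ∧ dx_j in alpha ∧ beta is (alpha_i * beta_j - alpha_j * beta_i). Collecting: alpha ∧ beta = (2*x + 9*y) dx ∧ dy + (x + 3*z) dx ∧ dz + (3*y - 2*z) dy ∧ dz.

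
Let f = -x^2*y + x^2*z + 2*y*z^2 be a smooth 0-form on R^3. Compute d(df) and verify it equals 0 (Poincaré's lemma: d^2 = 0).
d(df) = 0

Step 1: df = sum_i (∂f/∂x_i) dx_i = (2*x*(-y + z)) dx + (-x^2 + 2*z^2) dy + (x^2 + 4*y*z) dz.
Step 2: Apply d again. Using the 1-form formula, the coefficient of dx ∧ dy in d(df) is ∂^2 f/∂x ∂y - ∂^2 f/∂y ∂x = (-2*x) - (-2*x) = 0 (equality of mixed partials for smooth f).
Similarly for dx ∧ dz and dy ∧ dz — all coefficients vanish. So d(df) = 0.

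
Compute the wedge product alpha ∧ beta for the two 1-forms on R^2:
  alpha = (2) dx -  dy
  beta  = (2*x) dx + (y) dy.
alpha ∧ beta = (2*x + 2*y) dx ∧ dy

Distribute the wedge, using dx_i ∧ dx_j = -dx_j ∧ dx_i and dx_i ∧ dx_i = 0. For each pair (i, j) with i < j, the coefficient of dx_i ∧ dx_j in alpha ∧ beta is (alpha_i * beta_j - alpha_j * beta_i). Collecting: alpha ∧ beta = (2*x + 2*y) dx ∧ dy.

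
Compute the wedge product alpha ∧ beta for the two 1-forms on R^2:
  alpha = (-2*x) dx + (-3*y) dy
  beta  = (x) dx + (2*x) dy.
alpha ∧ beta = (x*(-4*x + 3*y)) dx ∧ dy

Distribute the wedge, using dx_i ∧ dx_j = -dx_j ∧ dx_i and dx_i ∧ dx_i = 0. For each pair (i, j) with i < j, the coefficient of dx_i ∧ dx_j in alpha ∧ beta is (alpha_i * beta_j - alpha_j * beta_i). Collecting: alpha ∧ beta = (x*(-4*x + 3*y)) dx ∧ dy.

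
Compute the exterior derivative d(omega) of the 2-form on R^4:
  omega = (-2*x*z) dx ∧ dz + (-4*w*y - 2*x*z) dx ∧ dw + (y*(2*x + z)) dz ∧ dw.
d(omega) = (4*w) dx ∧ dy ∧ dw + (2*x + 2*y) dx ∧ dz ∧ dw + (2*x + z) dy ∧ dz ∧ dw

For a 2-form omega = sum_{i<j} g_{ij} dx_i ∧ dx_j, the exterior derivative is
  d(omega) = sum_{i<j} d(g_{ij}) ∧ dx_i ∧ dx_j = sum_{i<j, k} (∂g_{ij}/∂x_k) dx_k ∧ dx_i ∧ dx_j.
Expand each term, using dx_k ∧ dx_i ∧ dx_j = sgn(permutation) dx_{(a)} ∧ dx_{(b)} ∧ dx_{(c)} with (a < b < c) sorted:
  d(-4*w*y - 2*x*z) includes (∂/∂y)(-4*w*y - 2*x*z) dy = (-4*w) dy, which multiplied by dx ∧ dw gives (4*w) dx ∧ dy ∧ dw
  d(-4*w*y - 2*x*z) includes (∂/∂z)(-4*w*y - 2*x*z) dz = (-2*x) dz, which multiplied by dx ∧ dw gives (2*x) dx ∧ dz ∧ dw
  d(y*(2*x + z)) includes (∂/∂x)(y*(2*x + z)) dx = (2*y) dx, which multiplied by dz ∧ dw gives (2*y) dx ∧ dz ∧ dw
  d(y*(2*x + z)) includes (∂/∂y)(y*(2*x + z)) dy = (2*x + z) dy, which multiplied by dz ∧ dw gives (2*x + z) dy ∧ dz ∧ dw
Collecting like 3-forms: d(omega) = (4*w) dx ∧ dy ∧ dw + (2*x + 2*y) dx ∧ dz ∧ dw + (2*x + z) dy ∧ dz ∧ dw.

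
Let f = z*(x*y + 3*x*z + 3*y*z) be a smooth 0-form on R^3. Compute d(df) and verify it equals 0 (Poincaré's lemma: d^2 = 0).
d(df) = 0

Step 1: df = sum_i (∂f/∂x_i) dx_i = (z*(y + 3*z)) dx + (z*(x + 3*z)) dy + (x*y + 6*x*z + 6*y*z) dz.
Step 2: Apply d again. Using the 1-form formula, the coefficient of dx ∧ dy in d(df) is ∂^2 f/∂x ∂y - ∂^2 f/∂y ∂x = (z) - (z) = 0 (equality of mixed partials for smooth f).
Similarly for dx ∧ dz and dy ∧ dz — all coefficients vanish. So d(df) = 0.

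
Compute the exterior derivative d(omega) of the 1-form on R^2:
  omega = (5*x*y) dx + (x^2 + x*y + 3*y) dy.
d(omega) = (-3*x + y) dx ∧ dy

For a 1-form omega = sum_i f_i dx_i, the exterior derivative is
  d(omega) = sum_{i < j} (∂f_j/∂x_i - ∂f_i/∂x_j) dx_i ∧ dx_j.
  coefficient of dx ∧ dy: ∂f_2/∂x - ∂f_1/∂y = ∂(x^2 + x*y + 3*y)/∂x - ∂(5*x*y)/∂y = -3*x + y
Assembling: d(omega) = (-3*x + y) dx ∧ dy.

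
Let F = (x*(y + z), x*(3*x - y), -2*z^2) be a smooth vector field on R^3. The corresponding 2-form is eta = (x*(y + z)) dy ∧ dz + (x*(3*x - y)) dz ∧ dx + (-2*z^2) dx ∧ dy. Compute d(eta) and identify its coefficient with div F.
d(eta) = (-x + y - 3*z) dx ∧ dy ∧ dz; div F = -x + y - 3*z

For a 2-form in R^3 of the form above, applying d gives a 3-form with coefficient ∂P/∂x + ∂Q/∂y + ∂R/∂z:
  ∂P/∂x = y + z
  ∂Q/∂y = -x
  ∂R/∂z = -4*z
Sum = -x + y - 3*z, which is exactly div F.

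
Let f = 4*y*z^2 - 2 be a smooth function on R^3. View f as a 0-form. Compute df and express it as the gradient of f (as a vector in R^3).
df = (0) dx + (4*z^2) dy + (8*y*z) dz; grad f = (0, 4*z^2, 8*y*z)

For a 0-form f, d f = (∂f/∂x) dx + (∂f/∂y) dy + (∂f/∂z) dz. The components of the vector representation are exactly the entries of grad f in Cartesian coordinates:
  ∂f/∂x = 0
  ∂f/∂y = 4*z^2
  ∂f/∂z = 8*y*z.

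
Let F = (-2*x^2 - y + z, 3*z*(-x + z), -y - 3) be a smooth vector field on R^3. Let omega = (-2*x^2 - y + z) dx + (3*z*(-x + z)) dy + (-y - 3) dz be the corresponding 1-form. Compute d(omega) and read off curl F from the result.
d(omega) = (3*x - 6*z - 1) dy ∧ dz + (1) dz ∧ dx + (1 - 3*z) dx ∧ dy; curl F = (3*x - 6*z - 1, 1, 1 - 3*z)

d omega = sum_{i<j} (∂f_j/∂x_i - ∂f_i/∂x_j) dx_i ∧ dx_j. Under the identification (dy ∧ dz, dz ∧ dx, dx ∧ dy) ↔ (e_x, e_y, e_z), the coefficients are exactly the components of curl F. Compute:
  ∂R/∂y - ∂Q/∂z = (-1) - (-3*x + 6*z) = 3*x - 6*z - 1
  ∂P/∂z - ∂R/∂x = (1) - (0) = 1
  ∂Q/∂x - ∂P/∂y = (-3*z) - (-1) = 1 - 3*z.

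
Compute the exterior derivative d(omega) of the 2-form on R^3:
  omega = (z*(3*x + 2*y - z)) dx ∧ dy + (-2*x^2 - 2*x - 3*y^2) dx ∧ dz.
d(omega) = (3*x + 8*y - 2*z) dx ∧ dy ∧ dz

For a 2-form omega = sum_{i<j} g_{ij} dx_i ∧ dx_j, the exterior derivative is
  d(omega) = sum_{i<j} d(g_{ij}) ∧ dx_i ∧ dx_j = sum_{i<j, k} (∂g_{ij}/∂x_k) dx_k ∧ dx_i ∧ dx_j.
Expand each term, using dx_k ∧ dx_i ∧ dx_j = sgn(permutation) dx_{(a)} ∧ dx_{(b)} ∧ dx_{(c)} with (a < b < c) sorted:
  d(z*(3*x + 2*y - z)) includes (∂/∂z)(z*(3*x + 2*y - z)) dz = (3*x + 2*y - 2*z) dz, which multiplied by dx ∧ dy gives (3*x + 2*y - 2*z) dx ∧ dy ∧ dz
  d(-2*x^2 - 2*x - 3*y^2) includes (∂/∂y)(-2*x^2 - 2*x - 3*y^2) dy = (-6*y) dy, which multiplied by dx ∧ dz gives (6*y) dx ∧ dy ∧ dz
Collecting like 3-forms: d(omega) = (3*x + 8*y - 2*z) dx ∧ dy ∧ dz.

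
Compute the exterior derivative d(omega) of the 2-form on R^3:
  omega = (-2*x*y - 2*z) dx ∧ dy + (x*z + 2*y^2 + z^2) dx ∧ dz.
d(omega) = (-4*y - 2) dx ∧ dy ∧ dz

For a 2-form omega = sum_{i<j} g_{ij} dx_i ∧ dx_j, the exterior derivative is
  d(omega) = sum_{i<j} d(g_{ij}) ∧ dx_i ∧ dx_j = sum_{i<j, k} (∂g_{ij}/∂x_k) dx_k ∧ dx_i ∧ dx_j.
Expand each term, using dx_k ∧ dx_i ∧ dx_j = sgn(permutation) dx_{(a)} ∧ dx_{(b)} ∧ dx_{(c)} with (a < b < c) sorted:
  d(-2*x*y - 2*z) includes (∂/∂z)(-2*x*y - 2*z) dz = (-2) dz, which multiplied by dx ∧ dy gives (-2) dx ∧ dy ∧ dz
  d(x*z + 2*y^2 + z^2) includes (∂/∂y)(x*z + 2*y^2 + z^2) dy = (4*y) dy, which multiplied by dx ∧ dz gives (-4*y) dx ∧ dy ∧ dz
Collecting like 3-forms: d(omega) = (-4*y - 2) dx ∧ dy ∧ dz.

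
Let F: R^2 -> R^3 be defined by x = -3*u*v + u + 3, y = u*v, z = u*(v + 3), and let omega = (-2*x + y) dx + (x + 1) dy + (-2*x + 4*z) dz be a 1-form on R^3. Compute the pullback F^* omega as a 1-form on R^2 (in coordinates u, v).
F^* omega = (-14*u*v^2 + 54*u*v + 28*u + 16*v - 24) du + (u*(-14*u*v + 17*u + 16)) dv

Using F^*(f dg) = (f ∘ F) d(g ∘ F), substitute each coordinate x_i by F_i(u, v) in f_i, and replace dx_i by d F_i = (∂F_i/∂u) du + (∂F_i/∂v) dv.
  For the x component: f_1(F) = 7*u*v - 2*u - 6; d F_1 = (1 - 3*v) du + (-3*u) dv
  For the y component: f_2(F) = -3*u*v + u + 4; d F_2 = (v) du + (u) dv
  For the z component: f_3(F) = 10*u*v + 10*u - 6; d F_3 = (v + 3) du + (u) dv
Combining and collecting du, dv coefficients:
  coeff of du: -14*u*v^2 + 54*u*v + 28*u + 16*v - 24
  coeff of dv: u*(-14*u*v + 17*u + 16)
F^* omega = (-14*u*v^2 + 54*u*v + 28*u + 16*v - 24) du + (u*(-14*u*v + 17*u + 16)) dv.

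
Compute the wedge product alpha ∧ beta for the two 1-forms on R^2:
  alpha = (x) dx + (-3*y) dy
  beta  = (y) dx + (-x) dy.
alpha ∧ beta = (-x^2 + 3*y^2) dx ∧ dy

Distribute the wedge, using dx_i ∧ dx_j = -dx_j ∧ dx_i and dx_i ∧ dx_i = 0. For each pair (i, j) with i < j, the coefficient of dx_i ∧ dx_j in alpha ∧ beta is (alpha_i * beta_j - alpha_j * beta_i). Collecting: alpha ∧ beta = (-x^2 + 3*y^2) dx ∧ dy.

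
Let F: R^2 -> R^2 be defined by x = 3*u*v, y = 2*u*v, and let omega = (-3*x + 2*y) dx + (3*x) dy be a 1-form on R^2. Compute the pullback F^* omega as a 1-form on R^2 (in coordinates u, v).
F^* omega = (3*u*v^2) du + (3*u^2*v) dv

Using F^*(f dg) = (f ∘ F) d(g ∘ F), substitute each coordinate x_i by F_i(u, v) in f_i, and replace dx_i by d F_i = (∂F_i/∂u) du + (∂F_i/∂v) dv.
  For the x component: f_1(F) = -5*u*v; d F_1 = (3*v) du + (3*u) dv
  For the y component: f_2(F) = 9*u*v; d F_2 = (2*v) du + (2*u) dv
Combining and collecting du, dv coefficients:
  coeff of du: 3*u*v^2
  coeff of dv: 3*u^2*v
F^* omega = (3*u*v^2) du + (3*u^2*v) dv.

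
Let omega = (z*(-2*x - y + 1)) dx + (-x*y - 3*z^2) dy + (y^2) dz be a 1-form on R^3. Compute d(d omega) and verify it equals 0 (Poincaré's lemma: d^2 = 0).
d(d omega) = 0

Step 1: d omega = sum_{i<j} (∂f_j/∂x_i - ∂f_i/∂x_j) dx_i ∧ dx_j:
  coeff of dx ∧ dy: -y + z
  coeff of dx ∧ dz: 2*x + y - 1
  coeff of dy ∧ dz: 2*y + 6*z
Step 2: Apply d again to each 2-form coefficient. The only possible 3-form in R^3 is dx ∧ dy ∧ dz, with coefficient
  ∂(coeff of dy∧dz)/∂x - ∂(coeff of dx∧dz)/∂y + ∂(coeff of dx∧dy)/∂z
  = ∂/∂x (2*y + 6*z) - ∂/∂y (2*x + y - 1) + ∂/∂z (-y + z).
Each of these terms simplifies to sums of mixed partials that cancel in pairs. The result is 0 (by equality of mixed partials for smooth functions — Schwarz / Clairaut).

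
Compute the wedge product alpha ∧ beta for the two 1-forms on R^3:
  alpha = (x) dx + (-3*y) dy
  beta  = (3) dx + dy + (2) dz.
alpha ∧ beta = (x + 9*y) dx ∧ dy + (2*x) dx ∧ dz + (-6*y) dy ∧ dz

Distribute the wedge, using dx_i ∧ dx_j = -dx_j ∧ dx_i and dx_i ∧ dx_i = 0. For each pair (i, j) with i < j, the coefficient of dx_i ∧ dx_j in alpha ∧ beta is (alpha_i * beta_j - alpha_j * beta_i). Collecting: alpha ∧ beta = (x + 9*y) dx ∧ dy + (2*x) dx ∧ dz + (-6*y) dy ∧ dz.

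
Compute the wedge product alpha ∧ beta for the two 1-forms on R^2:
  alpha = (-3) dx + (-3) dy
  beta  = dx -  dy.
alpha ∧ beta = (6) dx ∧ dy

Distribute the wedge, using dx_i ∧ dx_j = -dx_j ∧ dx_i and dx_i ∧ dx_i = 0. For each pair (i, j) with i < j, the coefficient of dx_i ∧ dx_j in alpha ∧ beta is (alpha_i * beta_j - alpha_j * beta_i). Collecting: alpha ∧ beta = (6) dx ∧ dy.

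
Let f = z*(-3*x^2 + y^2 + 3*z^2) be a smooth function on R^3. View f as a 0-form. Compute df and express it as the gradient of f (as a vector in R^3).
df = (-6*x*z) dx + (2*y*z) dy + (-3*x^2 + y^2 + 9*z^2) dz; grad f = (-6*x*z, 2*y*z, -3*x^2 + y^2 + 9*z^2)

For a 0-form f, d f = (∂f/∂x) dx + (∂f/∂y) dy + (∂f/∂z) dz. The components of the vector representation are exactly the entries of grad f in Cartesian coordinates:
  ∂f/∂x = -6*x*z
  ∂f/∂y = 2*y*z
  ∂f/∂z = -3*x^2 + y^2 + 9*z^2.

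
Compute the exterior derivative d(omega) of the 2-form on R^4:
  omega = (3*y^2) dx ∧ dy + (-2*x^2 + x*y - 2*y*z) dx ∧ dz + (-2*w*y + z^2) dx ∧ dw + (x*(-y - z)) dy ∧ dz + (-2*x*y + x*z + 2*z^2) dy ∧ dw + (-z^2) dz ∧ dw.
d(omega) = (-x - y + z) dx ∧ dy ∧ dz + (2*w - 2*y + z) dx ∧ dy ∧ dw + (-2*z) dx ∧ dz ∧ dw + (-x - 4*z) dy ∧ dz ∧ dw

For a 2-form omega = sum_{i<j} g_{ij} dx_i ∧ dx_j, the exterior derivative is
  d(omega) = sum_{i<j} d(g_{ij}) ∧ dx_i ∧ dx_j = sum_{i<j, k} (∂g_{ij}/∂x_k) dx_k ∧ dx_i ∧ dx_j.
Expand each term, using dx_k ∧ dx_i ∧ dx_j = sgn(permutation) dx_{(a)} ∧ dx_{(b)} ∧ dx_{(c)} with (a < b < c) sorted:
  d(-2*x^2 + x*y - 2*y*z) includes (∂/∂y)(-2*x^2 + x*y - 2*y*z) dy = (x - 2*z) dy, which multiplied by dx ∧ dz gives (-x + 2*z) dx ∧ dy ∧ dz
  d(-2*w*y + z^2) includes (∂/∂y)(-2*w*y + z^2) dy = (-2*w) dy, which multiplied by dx ∧ dw gives (2*w) dx ∧ dy ∧ dw
  d(-2*w*y + z^2) includes (∂/∂z)(-2*w*y + z^2) dz = (2*z) dz, which multiplied by dx ∧ dw gives (-2*z) dx ∧ dz ∧ dw
  d(x*(-y - z)) includes (∂/∂x)(x*(-y - z)) dx = (-y - z) dx, which multiplied by dy ∧ dz gives (-y - z) dx ∧ dy ∧ dz
  d(-2*x*y + x*z + 2*z^2) includes (∂/∂x)(-2*x*y + x*z + 2*z^2) dx = (-2*y + z) dx, which multiplied by dy ∧ dw gives (-2*y + z) dx ∧ dy ∧ dw
  d(-2*x*y + x*z + 2*z^2) includes (∂/∂z)(-2*x*y + x*z + 2*z^2) dz = (x + 4*z) dz, which multiplied by dy ∧ dw gives (-x - 4*z) dy ∧ dz ∧ dw
Collecting like 3-forms: d(omega) = (-x - y + z) dx ∧ dy ∧ dz + (2*w - 2*y + z) dx ∧ dy ∧ dw + (-2*z) dx ∧ dz ∧ dw + (-x - 4*z) dy ∧ dz ∧ dw.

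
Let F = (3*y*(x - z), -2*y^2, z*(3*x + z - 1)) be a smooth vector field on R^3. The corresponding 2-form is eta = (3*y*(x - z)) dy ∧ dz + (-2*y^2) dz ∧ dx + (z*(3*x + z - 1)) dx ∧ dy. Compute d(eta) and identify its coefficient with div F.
d(eta) = (3*x - y + 2*z - 1) dx ∧ dy ∧ dz; div F = 3*x - y + 2*z - 1

For a 2-form in R^3 of the form above, applying d gives a 3-form with coefficient ∂P/∂x + ∂Q/∂y + ∂R/∂z:
  ∂P/∂x = 3*y
  ∂Q/∂y = -4*y
  ∂R/∂z = 3*x + 2*z - 1
Sum = 3*x - y + 2*z - 1, which is exactly div F.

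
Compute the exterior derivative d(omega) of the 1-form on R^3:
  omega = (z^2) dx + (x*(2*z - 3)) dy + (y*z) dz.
d(omega) = (2*z - 3) dx ∧ dy + (-2*z) dx ∧ dz + (-2*x + z) dy ∧ dz

For a 1-form omega = sum_i f_i dx_i, the exterior derivative is
  d(omega) = sum_{i < j} (∂f_j/∂x_i - ∂f_i/∂x_j) dx_i ∧ dx_j.
  coefficient of dx ∧ dy: ∂f_2/∂x - ∂f_1/∂y = ∂(x*(2*z - 3))/∂x - ∂(z^2)/∂y = 2*z - 3
  coefficient of dx ∧ dz: ∂f_3/∂x - ∂f_1/∂z = ∂(y*z)/∂x - ∂(z^2)/∂z = -2*z
  coefficient of dy ∧ dz: ∂f_3/∂y - ∂f_2/∂z = ∂(y*z)/∂y - ∂(x*(2*z - 3))/∂z = -2*x + z
Assembling: d(omega) = (2*z - 3) dx ∧ dy + (-2*z) dx ∧ dz + (-2*x + z) dy ∧ dz.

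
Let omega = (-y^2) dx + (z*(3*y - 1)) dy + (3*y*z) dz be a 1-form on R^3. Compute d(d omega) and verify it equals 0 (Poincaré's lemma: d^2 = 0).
d(d omega) = 0

Step 1: d omega = sum_{i<j} (∂f_j/∂x_i - ∂f_i/∂x_j) dx_i ∧ dx_j:
  coeff of dx ∧ dy: 2*y
  coeff of dx ∧ dz: 0
  coeff of dy ∧ dz: -3*y + 3*z + 1
Step 2: Apply d again to each 2-form coefficient. The only possible 3-form in R^3 is dx ∧ dy ∧ dz, with coefficient
  ∂(coeff of dy∧dz)/∂x - ∂(coeff of dx∧dz)/∂y + ∂(coeff of dx∧dy)/∂z
  = ∂/∂x (-3*y + 3*z + 1) - ∂/∂y (0) + ∂/∂z (2*y).
Each of these terms simplifies to sums of mixed partials that cancel in pairs. The result is 0 (by equality of mixed partials for smooth functions — Schwarz / Clairaut).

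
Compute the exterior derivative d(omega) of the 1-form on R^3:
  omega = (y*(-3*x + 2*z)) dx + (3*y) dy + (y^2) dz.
d(omega) = (3*x - 2*z) dx ∧ dy + (-2*y) dx ∧ dz + (2*y) dy ∧ dz

For a 1-form omega = sum_i f_i dx_i, the exterior derivative is
  d(omega) = sum_{i < j} (∂f_j/∂x_i - ∂f_i/∂x_j) dx_i ∧ dx_j.
  coefficient of dx ∧ dy: ∂f_2/∂x - ∂f_1/∂y = ∂(3*y)/∂x - ∂(y*(-3*x + 2*z))/∂y = 3*x - 2*z
  coefficient of dx ∧ dz: ∂f_3/∂x - ∂f_1/∂z = ∂(y^2)/∂x - ∂(y*(-3*x + 2*z))/∂z = -2*y
  coefficient of dy ∧ dz: ∂f_3/∂y - ∂f_2/∂z = ∂(y^2)/∂y - ∂(3*y)/∂z = 2*y
Assembling: d(omega) = (3*x - 2*z) dx ∧ dy + (-2*y) dx ∧ dz + (2*y) dy ∧ dz.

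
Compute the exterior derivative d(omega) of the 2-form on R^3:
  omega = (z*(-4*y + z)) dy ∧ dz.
d(omega) = 0

For a 2-form omega = sum_{i<j} g_{ij} dx_i ∧ dx_j, the exterior derivative is
  d(omega) = sum_{i<j} d(g_{ij}) ∧ dx_i ∧ dx_j = sum_{i<j, k} (∂g_{ij}/∂x_k) dx_k ∧ dx_i ∧ dx_j.
Expand each term, using dx_k ∧ dx_i ∧ dx_j = sgn(permutation) dx_{(a)} ∧ dx_{(b)} ∧ dx_{(c)} with (a < b < c) sorted:

Collecting like 3-forms: d(omega) = 0.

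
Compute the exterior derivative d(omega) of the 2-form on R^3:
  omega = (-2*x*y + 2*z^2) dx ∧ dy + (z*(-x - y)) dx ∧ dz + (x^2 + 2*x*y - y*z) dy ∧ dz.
d(omega) = (2*x + 2*y + 5*z) dx ∧ dy ∧ dz

For a 2-form omega = sum_{i<j} g_{ij} dx_i ∧ dx_j, the exterior derivative is
  d(omega) = sum_{i<j} d(g_{ij}) ∧ dx_i ∧ dx_j = sum_{i<j, k} (∂g_{ij}/∂x_k) dx_k ∧ dx_i ∧ dx_j.
Expand each term, using dx_k ∧ dx_i ∧ dx_j = sgn(permutation) dx_{(a)} ∧ dx_{(b)} ∧ dx_{(c)} with (a < b < c) sorted:
  d(-2*x*y + 2*z^2) includes (∂/∂z)(-2*x*y + 2*z^2) dz = (4*z) dz, which multiplied by dx ∧ dy gives (4*z) dx ∧ dy ∧ dz
  d(z*(-x - y)) includes (∂/∂y)(z*(-x - y)) dy = (-z) dy, which multiplied by dx ∧ dz gives (z) dx ∧ dy ∧ dz
  d(x^2 + 2*x*y - y*z) includes (∂/∂x)(x^2 + 2*x*y - y*z) dx = (2*x + 2*y) dx, which multiplied by dy ∧ dz gives (2*x + 2*y) dx ∧ dy ∧ dz
Collecting like 3-forms: d(omega) = (2*x + 2*y + 5*z) dx ∧ dy ∧ dz.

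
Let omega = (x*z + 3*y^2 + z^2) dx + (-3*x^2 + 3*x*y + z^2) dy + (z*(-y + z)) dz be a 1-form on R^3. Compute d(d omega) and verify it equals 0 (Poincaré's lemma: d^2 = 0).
d(d omega) = 0

Step 1: d omega = sum_{i<j} (∂f_j/∂x_i - ∂f_i/∂x_j) dx_i ∧ dx_j:
  coeff of dx ∧ dy: -6*x - 3*y
  coeff of dx ∧ dz: -x - 2*z
  coeff of dy ∧ dz: -3*z
Step 2: Apply d again to each 2-form coefficient. The only possible 3-form in R^3 is dx ∧ dy ∧ dz, with coefficient
  ∂(coeff of dy∧dz)/∂x - ∂(coeff of dx∧dz)/∂y + ∂(coeff of dx∧dy)/∂z
  = ∂/∂x (-3*z) - ∂/∂y (-x - 2*z) + ∂/∂z (-6*x - 3*y).
Each of these terms simplifies to sums of mixed partials that cancel in pairs. The result is 0 (by equality of mixed partials for smooth functions — Schwarz / Clairaut).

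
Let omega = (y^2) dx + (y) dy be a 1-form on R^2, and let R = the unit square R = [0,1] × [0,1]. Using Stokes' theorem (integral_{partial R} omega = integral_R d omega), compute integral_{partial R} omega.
integral_(partial R) omega = -1

Stokes: integral_partial_R omega = integral_R d omega with d omega = (∂Q/∂x - ∂P/∂y) dx ∧ dy.
  ∂Q/∂x = 0
  ∂P/∂y = 2*y
  integrand = ∂Q/∂x - ∂P/∂y = -2*y.
Integrating over R: integral_0^1 integral_0^1 (-2*y) dx dy = -1.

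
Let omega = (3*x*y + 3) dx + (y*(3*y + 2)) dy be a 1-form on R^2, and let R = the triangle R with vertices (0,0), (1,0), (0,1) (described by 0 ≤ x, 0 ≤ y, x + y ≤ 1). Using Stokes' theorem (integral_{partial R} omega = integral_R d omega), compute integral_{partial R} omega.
integral_(partial R) omega = -1/2

Stokes: integral_partial_R omega = integral_R d omega with d omega = (∂Q/∂x - ∂P/∂y) dx ∧ dy.
  ∂Q/∂x = 0
  ∂P/∂y = 3*x
  integrand = ∂Q/∂x - ∂P/∂y = -3*x.
Integrating over R: integral_0^1 integral_0^{1-x} (-3*x) dy dx = -1/2.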